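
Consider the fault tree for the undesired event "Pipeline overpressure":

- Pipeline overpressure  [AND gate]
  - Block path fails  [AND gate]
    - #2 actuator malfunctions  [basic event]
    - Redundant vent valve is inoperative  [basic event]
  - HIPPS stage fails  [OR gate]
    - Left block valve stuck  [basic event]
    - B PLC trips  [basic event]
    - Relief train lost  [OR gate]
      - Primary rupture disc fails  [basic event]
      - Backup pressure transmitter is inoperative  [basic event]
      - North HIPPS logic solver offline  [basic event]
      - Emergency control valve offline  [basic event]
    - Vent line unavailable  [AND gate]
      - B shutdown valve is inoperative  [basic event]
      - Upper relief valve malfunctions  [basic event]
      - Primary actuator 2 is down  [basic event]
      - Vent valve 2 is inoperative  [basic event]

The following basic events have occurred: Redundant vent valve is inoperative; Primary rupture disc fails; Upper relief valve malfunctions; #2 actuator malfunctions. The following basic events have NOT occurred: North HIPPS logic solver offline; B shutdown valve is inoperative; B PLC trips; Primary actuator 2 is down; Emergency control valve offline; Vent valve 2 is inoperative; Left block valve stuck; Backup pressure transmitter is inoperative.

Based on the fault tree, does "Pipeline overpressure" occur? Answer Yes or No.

Yes

Block path fails [AND]: #2 actuator malfunctions=occurs, Redundant vent valve is inoperative=occurs → all inputs occur → occurs.
Relief train lost [OR]: Primary rupture disc fails=occurs, Backup pressure transmitter is inoperative=not, North HIPPS logic solver offline=not, Emergency control valve offline=not → at least one input occurs → occurs.
Vent line unavailable [AND]: B shutdown valve is inoperative=not, Upper relief valve malfunctions=occurs, Primary actuator 2 is down=not, Vent valve 2 is inoperative=not → not all inputs occur → does not occur.
HIPPS stage fails [OR]: Left block valve stuck=not, B PLC trips=not, Relief train lost=occurs, Vent line unavailable=not → at least one input occurs → occurs.
Pipeline overpressure [AND]: Block path fails=occurs, HIPPS stage fails=occurs → all inputs occur → occurs.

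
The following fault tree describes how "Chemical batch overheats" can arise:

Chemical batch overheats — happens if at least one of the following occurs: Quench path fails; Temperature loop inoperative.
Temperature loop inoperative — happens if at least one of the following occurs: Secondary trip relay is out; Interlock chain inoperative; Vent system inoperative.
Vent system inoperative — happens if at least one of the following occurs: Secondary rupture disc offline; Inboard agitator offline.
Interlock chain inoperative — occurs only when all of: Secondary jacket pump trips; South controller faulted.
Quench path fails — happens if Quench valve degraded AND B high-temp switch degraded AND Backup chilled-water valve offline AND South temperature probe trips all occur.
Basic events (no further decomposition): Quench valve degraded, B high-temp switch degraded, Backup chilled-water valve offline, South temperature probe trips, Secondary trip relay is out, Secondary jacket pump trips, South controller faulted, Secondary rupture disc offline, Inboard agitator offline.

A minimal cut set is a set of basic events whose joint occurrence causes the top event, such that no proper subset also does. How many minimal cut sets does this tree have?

5

Quench path fails [AND]: one cut set from each child combined → 1 × 1 × 1 × 1 = 1 cut set(s).
Interlock chain inoperative [AND]: one cut set from each child combined → 1 × 1 = 1 cut set(s).
Vent system inoperative [OR]: union of children's cut sets → 2 cut set(s).
Temperature loop inoperative [OR]: union of children's cut sets → 4 cut set(s).
Chemical batch overheats [OR]: union of children's cut sets → 5 cut set(s).
Minimal cut sets: {B high-temp switch degraded, Backup chilled-water valve offline, Quench valve degraded, South temperature probe trips}; {Secondary trip relay is out}; {Secondary jacket pump trips, South controller faulted}; {Secondary rupture disc offline}; {Inboard agitator offline}.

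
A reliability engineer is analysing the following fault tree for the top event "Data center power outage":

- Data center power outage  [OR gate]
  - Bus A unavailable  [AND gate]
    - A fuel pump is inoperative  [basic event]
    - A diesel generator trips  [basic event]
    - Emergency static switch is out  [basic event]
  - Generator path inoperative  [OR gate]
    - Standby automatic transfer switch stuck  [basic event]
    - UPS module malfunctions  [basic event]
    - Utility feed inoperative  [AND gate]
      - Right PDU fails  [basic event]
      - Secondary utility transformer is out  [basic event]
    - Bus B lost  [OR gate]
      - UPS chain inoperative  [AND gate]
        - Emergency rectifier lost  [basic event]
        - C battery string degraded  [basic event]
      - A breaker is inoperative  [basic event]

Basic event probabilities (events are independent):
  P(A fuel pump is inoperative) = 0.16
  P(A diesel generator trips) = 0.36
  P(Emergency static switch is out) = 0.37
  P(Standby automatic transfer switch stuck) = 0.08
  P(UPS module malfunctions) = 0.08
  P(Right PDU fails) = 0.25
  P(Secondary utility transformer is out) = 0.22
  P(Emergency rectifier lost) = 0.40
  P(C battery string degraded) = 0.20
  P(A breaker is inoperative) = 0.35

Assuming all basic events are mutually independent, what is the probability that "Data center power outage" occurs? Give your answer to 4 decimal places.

P(Bus A unavailable) [AND] = 0.16 × 0.36 × 0.37 = 0.021312
P(Utility feed inoperative) [AND] = 0.25 × 0.22 = 0.055000
P(UPS chain inoperative) [AND] = 0.40 × 0.20 = 0.080000
P(Bus B lost) [OR] = 1 − (1−0.080000) × (1−0.35) = 0.402000
P(Generator path inoperative) [OR] = 1 − (1−0.08) × (1−0.08) × (1−0.055000) × (1−0.402000) = 0.521691
P(Data center power outage) [OR] = 1 − (1−0.021312) × (1−0.521691) = 0.531885
Rounded to 4 decimal places: P(Data center power outage) ≈ 0.5319.

0.5319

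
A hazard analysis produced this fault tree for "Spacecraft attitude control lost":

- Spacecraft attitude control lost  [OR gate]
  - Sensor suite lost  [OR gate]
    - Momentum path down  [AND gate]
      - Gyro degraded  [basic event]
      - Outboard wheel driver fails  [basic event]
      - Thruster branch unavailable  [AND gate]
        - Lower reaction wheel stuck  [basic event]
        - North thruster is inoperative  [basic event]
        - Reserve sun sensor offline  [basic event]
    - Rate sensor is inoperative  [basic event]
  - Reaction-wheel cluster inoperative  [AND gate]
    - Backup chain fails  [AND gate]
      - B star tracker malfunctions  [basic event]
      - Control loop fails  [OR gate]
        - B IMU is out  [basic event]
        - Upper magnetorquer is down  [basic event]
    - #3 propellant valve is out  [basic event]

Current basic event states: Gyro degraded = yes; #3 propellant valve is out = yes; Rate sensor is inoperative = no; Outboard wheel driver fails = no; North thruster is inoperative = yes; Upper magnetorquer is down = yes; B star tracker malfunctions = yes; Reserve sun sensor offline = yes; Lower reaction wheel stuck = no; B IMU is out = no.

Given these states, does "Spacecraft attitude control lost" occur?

Yes

Thruster branch unavailable [AND]: Lower reaction wheel stuck=not, North thruster is inoperative=occurs, Reserve sun sensor offline=occurs → not all inputs occur → does not occur.
Momentum path down [AND]: Gyro degraded=occurs, Outboard wheel driver fails=not, Thruster branch unavailable=not → not all inputs occur → does not occur.
Sensor suite lost [OR]: Momentum path down=not, Rate sensor is inoperative=not → no input occurs → does not occur.
Control loop fails [OR]: B IMU is out=not, Upper magnetorquer is down=occurs → at least one input occurs → occurs.
Backup chain fails [AND]: B star tracker malfunctions=occurs, Control loop fails=occurs → all inputs occur → occurs.
Reaction-wheel cluster inoperative [AND]: Backup chain fails=occurs, #3 propellant valve is out=occurs → all inputs occur → occurs.
Spacecraft attitude control lost [OR]: Sensor suite lost=not, Reaction-wheel cluster inoperative=occurs → at least one input occurs → occurs.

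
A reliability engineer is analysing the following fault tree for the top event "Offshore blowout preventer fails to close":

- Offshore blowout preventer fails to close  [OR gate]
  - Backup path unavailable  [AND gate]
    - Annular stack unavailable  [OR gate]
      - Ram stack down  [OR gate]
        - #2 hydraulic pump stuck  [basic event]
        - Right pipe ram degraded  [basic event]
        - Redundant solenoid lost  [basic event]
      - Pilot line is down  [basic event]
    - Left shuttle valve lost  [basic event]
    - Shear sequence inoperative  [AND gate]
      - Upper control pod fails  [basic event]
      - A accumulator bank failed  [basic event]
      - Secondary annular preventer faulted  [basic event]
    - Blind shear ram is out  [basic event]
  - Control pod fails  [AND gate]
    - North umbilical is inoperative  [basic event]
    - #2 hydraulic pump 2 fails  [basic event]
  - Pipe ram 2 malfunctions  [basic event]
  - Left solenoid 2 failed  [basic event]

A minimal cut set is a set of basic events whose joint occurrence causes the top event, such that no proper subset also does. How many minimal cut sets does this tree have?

Ram stack down [OR]: union of children's cut sets → 3 cut set(s).
Annular stack unavailable [OR]: union of children's cut sets → 4 cut set(s).
Shear sequence inoperative [AND]: one cut set from each child combined → 1 × 1 × 1 = 1 cut set(s).
Backup path unavailable [AND]: one cut set from each child combined → 4 × 1 × 1 × 1 = 4 cut set(s).
Control pod fails [AND]: one cut set from each child combined → 1 × 1 = 1 cut set(s).
Offshore blowout preventer fails to close [OR]: union of children's cut sets → 7 cut set(s).
Minimal cut sets: {#2 hydraulic pump stuck, A accumulator bank failed, Blind shear ram is out, Left shuttle valve lost, Secondary annular preventer faulted, Upper control pod fails}; {A accumulator bank failed, Blind shear ram is out, Left shuttle valve lost, Right pipe ram degraded, Secondary annular preventer faulted, Upper control pod fails}; {A accumulator bank failed, Blind shear ram is out, Left shuttle valve lost, Redundant solenoid lost, Secondary annular preventer faulted, Upper control pod fails}; {A accumulator bank failed, Blind shear ram is out, Left shuttle valve lost, Pilot line is down, Secondary annular preventer faulted, Upper control pod fails}; {#2 hydraulic pump 2 fails, North umbilical is inoperative}; {Pipe ram 2 malfunctions}; {Left solenoid 2 failed}.

7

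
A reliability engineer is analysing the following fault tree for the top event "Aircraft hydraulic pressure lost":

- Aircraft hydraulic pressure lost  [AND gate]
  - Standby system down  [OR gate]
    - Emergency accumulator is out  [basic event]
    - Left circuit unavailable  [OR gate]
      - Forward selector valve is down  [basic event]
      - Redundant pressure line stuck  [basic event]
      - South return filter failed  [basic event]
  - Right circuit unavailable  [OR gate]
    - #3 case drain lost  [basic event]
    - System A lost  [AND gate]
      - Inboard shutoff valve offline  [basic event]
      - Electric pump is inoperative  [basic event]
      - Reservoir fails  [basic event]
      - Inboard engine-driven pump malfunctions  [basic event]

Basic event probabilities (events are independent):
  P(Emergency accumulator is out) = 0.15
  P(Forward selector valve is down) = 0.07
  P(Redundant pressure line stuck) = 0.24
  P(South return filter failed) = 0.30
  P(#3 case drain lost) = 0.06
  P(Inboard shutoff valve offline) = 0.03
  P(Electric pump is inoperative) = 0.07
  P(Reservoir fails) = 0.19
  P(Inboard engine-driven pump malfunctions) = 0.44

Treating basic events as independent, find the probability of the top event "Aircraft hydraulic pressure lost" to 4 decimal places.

0.0349

P(Left circuit unavailable) [OR] = 1 − (1−0.07) × (1−0.24) × (1−0.30) = 0.505240
P(Standby system down) [OR] = 1 − (1−0.15) × (1−0.505240) = 0.579454
P(System A lost) [AND] = 0.03 × 0.07 × 0.19 × 0.44 = 0.000176
P(Right circuit unavailable) [OR] = 1 − (1−0.06) × (1−0.000176) = 0.060165
P(Aircraft hydraulic pressure lost) [AND] = 0.579454 × 0.060165 = 0.034863
Rounded to 4 decimal places: P(Aircraft hydraulic pressure lost) ≈ 0.0349.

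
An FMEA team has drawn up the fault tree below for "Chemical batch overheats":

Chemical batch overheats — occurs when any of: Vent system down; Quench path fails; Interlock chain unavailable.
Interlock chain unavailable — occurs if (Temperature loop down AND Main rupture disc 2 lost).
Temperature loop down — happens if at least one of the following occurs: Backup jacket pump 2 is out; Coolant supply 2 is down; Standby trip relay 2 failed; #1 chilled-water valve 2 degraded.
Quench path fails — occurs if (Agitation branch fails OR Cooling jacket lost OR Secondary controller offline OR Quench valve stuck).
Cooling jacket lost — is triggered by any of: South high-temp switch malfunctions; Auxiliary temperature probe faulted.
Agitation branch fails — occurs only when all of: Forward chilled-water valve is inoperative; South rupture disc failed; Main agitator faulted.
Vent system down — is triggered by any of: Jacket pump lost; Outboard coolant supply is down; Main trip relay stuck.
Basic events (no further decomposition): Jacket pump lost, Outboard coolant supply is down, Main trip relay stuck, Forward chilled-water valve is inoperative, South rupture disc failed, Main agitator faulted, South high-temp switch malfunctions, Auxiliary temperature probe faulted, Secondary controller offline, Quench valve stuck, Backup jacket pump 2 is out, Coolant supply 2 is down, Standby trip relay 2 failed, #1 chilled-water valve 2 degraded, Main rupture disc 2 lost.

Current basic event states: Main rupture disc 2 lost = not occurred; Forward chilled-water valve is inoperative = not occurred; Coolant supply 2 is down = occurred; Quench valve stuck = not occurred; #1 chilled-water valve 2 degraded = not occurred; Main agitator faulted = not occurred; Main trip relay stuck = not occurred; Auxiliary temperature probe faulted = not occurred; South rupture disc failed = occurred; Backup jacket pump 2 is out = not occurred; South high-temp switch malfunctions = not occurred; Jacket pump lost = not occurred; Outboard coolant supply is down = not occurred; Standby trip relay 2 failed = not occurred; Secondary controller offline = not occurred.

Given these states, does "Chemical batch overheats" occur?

Vent system down [OR]: Jacket pump lost=not, Outboard coolant supply is down=not, Main trip relay stuck=not → no input occurs → does not occur.
Agitation branch fails [AND]: Forward chilled-water valve is inoperative=not, South rupture disc failed=occurs, Main agitator faulted=not → not all inputs occur → does not occur.
Cooling jacket lost [OR]: South high-temp switch malfunctions=not, Auxiliary temperature probe faulted=not → no input occurs → does not occur.
Quench path fails [OR]: Agitation branch fails=not, Cooling jacket lost=not, Secondary controller offline=not, Quench valve stuck=not → no input occurs → does not occur.
Temperature loop down [OR]: Backup jacket pump 2 is out=not, Coolant supply 2 is down=occurs, Standby trip relay 2 failed=not, #1 chilled-water valve 2 degraded=not → at least one input occurs → occurs.
Interlock chain unavailable [AND]: Temperature loop down=occurs, Main rupture disc 2 lost=not → not all inputs occur → does not occur.
Chemical batch overheats [OR]: Vent system down=not, Quench path fails=not, Interlock chain unavailable=not → no input occurs → does not occur.

No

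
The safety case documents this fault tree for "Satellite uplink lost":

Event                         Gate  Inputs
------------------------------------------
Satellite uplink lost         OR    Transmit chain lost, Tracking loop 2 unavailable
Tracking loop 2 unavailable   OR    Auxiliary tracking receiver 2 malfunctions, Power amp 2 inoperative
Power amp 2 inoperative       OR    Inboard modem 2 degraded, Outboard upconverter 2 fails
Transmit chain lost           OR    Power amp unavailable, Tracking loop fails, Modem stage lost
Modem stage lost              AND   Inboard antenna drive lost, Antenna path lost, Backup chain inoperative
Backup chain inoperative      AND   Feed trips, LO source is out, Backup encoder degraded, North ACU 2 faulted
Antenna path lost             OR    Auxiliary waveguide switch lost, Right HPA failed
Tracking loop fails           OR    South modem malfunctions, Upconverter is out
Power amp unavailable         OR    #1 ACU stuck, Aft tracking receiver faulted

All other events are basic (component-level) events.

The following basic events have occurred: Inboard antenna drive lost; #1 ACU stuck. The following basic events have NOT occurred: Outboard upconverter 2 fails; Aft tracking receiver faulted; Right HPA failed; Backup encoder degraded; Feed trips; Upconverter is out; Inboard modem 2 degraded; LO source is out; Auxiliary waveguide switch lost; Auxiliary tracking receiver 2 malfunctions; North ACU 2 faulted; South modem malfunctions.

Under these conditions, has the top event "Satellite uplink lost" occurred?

Yes

Power amp unavailable [OR]: #1 ACU stuck=occurs, Aft tracking receiver faulted=not → at least one input occurs → occurs.
Tracking loop fails [OR]: South modem malfunctions=not, Upconverter is out=not → no input occurs → does not occur.
Antenna path lost [OR]: Auxiliary waveguide switch lost=not, Right HPA failed=not → no input occurs → does not occur.
Backup chain inoperative [AND]: Feed trips=not, LO source is out=not, Backup encoder degraded=not, North ACU 2 faulted=not → not all inputs occur → does not occur.
Modem stage lost [AND]: Inboard antenna drive lost=occurs, Antenna path lost=not, Backup chain inoperative=not → not all inputs occur → does not occur.
Transmit chain lost [OR]: Power amp unavailable=occurs, Tracking loop fails=not, Modem stage lost=not → at least one input occurs → occurs.
Power amp 2 inoperative [OR]: Inboard modem 2 degraded=not, Outboard upconverter 2 fails=not → no input occurs → does not occur.
Tracking loop 2 unavailable [OR]: Auxiliary tracking receiver 2 malfunctions=not, Power amp 2 inoperative=not → no input occurs → does not occur.
Satellite uplink lost [OR]: Transmit chain lost=occurs, Tracking loop 2 unavailable=not → at least one input occurs → occurs.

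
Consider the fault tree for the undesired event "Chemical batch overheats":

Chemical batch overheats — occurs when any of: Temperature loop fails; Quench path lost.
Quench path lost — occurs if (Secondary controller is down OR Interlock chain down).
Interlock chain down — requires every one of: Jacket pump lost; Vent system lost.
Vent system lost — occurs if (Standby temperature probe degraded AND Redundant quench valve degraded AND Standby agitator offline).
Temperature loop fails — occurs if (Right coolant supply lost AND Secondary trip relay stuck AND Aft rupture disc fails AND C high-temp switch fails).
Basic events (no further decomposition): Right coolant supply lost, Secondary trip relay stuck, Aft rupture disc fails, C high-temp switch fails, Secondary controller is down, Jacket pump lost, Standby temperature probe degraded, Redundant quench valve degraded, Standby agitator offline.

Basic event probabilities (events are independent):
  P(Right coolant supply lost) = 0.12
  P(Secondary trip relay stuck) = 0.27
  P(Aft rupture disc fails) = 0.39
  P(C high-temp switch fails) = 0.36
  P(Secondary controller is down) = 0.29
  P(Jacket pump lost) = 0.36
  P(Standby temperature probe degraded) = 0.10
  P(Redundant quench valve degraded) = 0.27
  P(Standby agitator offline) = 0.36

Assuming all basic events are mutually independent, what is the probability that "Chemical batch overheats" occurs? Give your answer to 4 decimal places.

0.2957

P(Temperature loop fails) [AND] = 0.12 × 0.27 × 0.39 × 0.36 = 0.004549
P(Vent system lost) [AND] = 0.10 × 0.27 × 0.36 = 0.009720
P(Interlock chain down) [AND] = 0.36 × 0.009720 = 0.003499
P(Quench path lost) [OR] = 1 − (1−0.29) × (1−0.003499) = 0.292484
P(Chemical batch overheats) [OR] = 1 − (1−0.004549) × (1−0.292484) = 0.295702
Rounded to 4 decimal places: P(Chemical batch overheats) ≈ 0.2957.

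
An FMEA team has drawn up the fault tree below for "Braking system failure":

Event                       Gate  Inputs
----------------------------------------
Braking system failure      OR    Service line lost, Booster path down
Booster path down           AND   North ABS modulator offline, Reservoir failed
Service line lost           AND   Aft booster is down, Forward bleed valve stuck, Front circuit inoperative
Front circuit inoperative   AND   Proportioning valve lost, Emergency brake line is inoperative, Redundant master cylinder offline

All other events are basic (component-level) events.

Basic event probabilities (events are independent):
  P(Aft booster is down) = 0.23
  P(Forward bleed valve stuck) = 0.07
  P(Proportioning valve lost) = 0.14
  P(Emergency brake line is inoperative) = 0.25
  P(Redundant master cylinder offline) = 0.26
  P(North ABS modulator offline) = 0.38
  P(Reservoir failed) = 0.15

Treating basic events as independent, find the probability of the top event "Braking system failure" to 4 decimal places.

P(Front circuit inoperative) [AND] = 0.14 × 0.25 × 0.26 = 0.009100
P(Service line lost) [AND] = 0.23 × 0.07 × 0.009100 = 0.000147
P(Booster path down) [AND] = 0.38 × 0.15 = 0.057000
P(Braking system failure) [OR] = 1 − (1−0.000147) × (1−0.057000) = 0.057139
Rounded to 4 decimal places: P(Braking system failure) ≈ 0.0571.

0.0571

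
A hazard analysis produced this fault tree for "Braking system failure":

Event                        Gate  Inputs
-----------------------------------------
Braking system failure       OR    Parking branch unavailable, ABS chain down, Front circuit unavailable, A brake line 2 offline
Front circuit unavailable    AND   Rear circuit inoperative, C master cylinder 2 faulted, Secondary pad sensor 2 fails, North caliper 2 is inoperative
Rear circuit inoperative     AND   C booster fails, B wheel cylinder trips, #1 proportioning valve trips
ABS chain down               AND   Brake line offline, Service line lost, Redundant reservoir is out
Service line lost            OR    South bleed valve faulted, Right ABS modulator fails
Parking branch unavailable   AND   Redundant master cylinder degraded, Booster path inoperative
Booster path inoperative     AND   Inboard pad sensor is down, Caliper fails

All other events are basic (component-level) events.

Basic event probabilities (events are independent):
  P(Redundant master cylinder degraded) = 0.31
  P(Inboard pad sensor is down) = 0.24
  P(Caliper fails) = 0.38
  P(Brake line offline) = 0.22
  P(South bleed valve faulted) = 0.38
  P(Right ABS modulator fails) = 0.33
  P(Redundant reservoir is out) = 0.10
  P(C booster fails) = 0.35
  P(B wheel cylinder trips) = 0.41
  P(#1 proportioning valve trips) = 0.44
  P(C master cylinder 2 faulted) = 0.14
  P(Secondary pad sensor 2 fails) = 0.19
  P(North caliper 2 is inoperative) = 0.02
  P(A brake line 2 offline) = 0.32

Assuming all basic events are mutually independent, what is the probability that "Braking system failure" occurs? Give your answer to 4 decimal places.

0.3477

P(Booster path inoperative) [AND] = 0.24 × 0.38 = 0.091200
P(Parking branch unavailable) [AND] = 0.31 × 0.091200 = 0.028272
P(Service line lost) [OR] = 1 − (1−0.38) × (1−0.33) = 0.584600
P(ABS chain down) [AND] = 0.22 × 0.584600 × 0.10 = 0.012861
P(Rear circuit inoperative) [AND] = 0.35 × 0.41 × 0.44 = 0.063140
P(Front circuit unavailable) [AND] = 0.063140 × 0.14 × 0.19 × 0.02 = 0.000034
P(Braking system failure) [OR] = 1 − (1−0.028272) × (1−0.012861) × (1−0.000034) × (1−0.32) = 0.347745
Rounded to 4 decimal places: P(Braking system failure) ≈ 0.3477.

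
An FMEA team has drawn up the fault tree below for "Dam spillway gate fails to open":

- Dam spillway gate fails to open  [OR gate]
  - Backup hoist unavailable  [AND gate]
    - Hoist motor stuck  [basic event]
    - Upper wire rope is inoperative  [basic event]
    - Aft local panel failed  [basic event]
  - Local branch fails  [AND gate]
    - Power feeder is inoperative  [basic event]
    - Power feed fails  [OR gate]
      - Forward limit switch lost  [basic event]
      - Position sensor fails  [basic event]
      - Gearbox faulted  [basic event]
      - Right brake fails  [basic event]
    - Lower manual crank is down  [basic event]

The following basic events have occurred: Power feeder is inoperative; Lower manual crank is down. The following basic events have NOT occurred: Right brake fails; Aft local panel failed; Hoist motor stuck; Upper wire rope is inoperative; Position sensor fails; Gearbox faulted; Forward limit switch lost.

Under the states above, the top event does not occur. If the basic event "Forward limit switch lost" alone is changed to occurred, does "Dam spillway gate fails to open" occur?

Counterfactual: set "Forward limit switch lost" to occurred.
Backup hoist unavailable [AND]: Hoist motor stuck=not, Upper wire rope is inoperative=not, Aft local panel failed=not → not all inputs occur → does not occur.
Power feed fails [OR]: Forward limit switch lost=occurs, Position sensor fails=not, Gearbox faulted=not, Right brake fails=not → at least one input occurs → occurs.
Local branch fails [AND]: Power feeder is inoperative=occurs, Power feed fails=occurs, Lower manual crank is down=occurs → all inputs occur → occurs.
Dam spillway gate fails to open [OR]: Backup hoist unavailable=not, Local branch fails=occurs → at least one input occurs → occurs.

Yes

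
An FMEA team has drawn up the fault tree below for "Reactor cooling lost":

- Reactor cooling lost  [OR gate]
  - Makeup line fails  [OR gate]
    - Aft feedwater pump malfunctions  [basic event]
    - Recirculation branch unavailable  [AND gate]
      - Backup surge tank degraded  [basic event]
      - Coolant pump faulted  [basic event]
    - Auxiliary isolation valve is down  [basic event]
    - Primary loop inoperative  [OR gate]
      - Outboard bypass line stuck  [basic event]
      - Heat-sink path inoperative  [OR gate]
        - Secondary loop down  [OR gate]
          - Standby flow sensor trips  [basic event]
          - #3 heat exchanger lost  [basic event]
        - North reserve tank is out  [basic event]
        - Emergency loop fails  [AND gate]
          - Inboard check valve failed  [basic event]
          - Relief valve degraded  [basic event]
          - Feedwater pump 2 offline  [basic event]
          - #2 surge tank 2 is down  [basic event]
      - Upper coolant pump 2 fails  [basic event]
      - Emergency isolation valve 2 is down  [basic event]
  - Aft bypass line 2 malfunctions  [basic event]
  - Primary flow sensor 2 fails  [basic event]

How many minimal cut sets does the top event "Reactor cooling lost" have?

Recirculation branch unavailable [AND]: one cut set from each child combined → 1 × 1 = 1 cut set(s).
Secondary loop down [OR]: union of children's cut sets → 2 cut set(s).
Emergency loop fails [AND]: one cut set from each child combined → 1 × 1 × 1 × 1 = 1 cut set(s).
Heat-sink path inoperative [OR]: union of children's cut sets → 4 cut set(s).
Primary loop inoperative [OR]: union of children's cut sets → 7 cut set(s).
Makeup line fails [OR]: union of children's cut sets → 10 cut set(s).
Reactor cooling lost [OR]: union of children's cut sets → 12 cut set(s).

12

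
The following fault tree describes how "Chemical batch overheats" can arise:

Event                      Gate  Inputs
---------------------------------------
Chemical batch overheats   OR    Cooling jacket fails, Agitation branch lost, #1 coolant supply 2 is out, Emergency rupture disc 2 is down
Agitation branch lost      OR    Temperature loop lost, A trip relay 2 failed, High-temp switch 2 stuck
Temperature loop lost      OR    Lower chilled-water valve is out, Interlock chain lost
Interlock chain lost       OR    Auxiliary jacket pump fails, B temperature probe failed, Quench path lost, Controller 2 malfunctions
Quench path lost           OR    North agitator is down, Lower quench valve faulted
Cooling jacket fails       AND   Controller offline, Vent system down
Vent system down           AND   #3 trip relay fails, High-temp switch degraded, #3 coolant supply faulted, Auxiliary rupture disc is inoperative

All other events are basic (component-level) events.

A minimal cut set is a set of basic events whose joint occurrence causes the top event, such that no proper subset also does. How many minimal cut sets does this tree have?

Vent system down [AND]: one cut set from each child combined → 1 × 1 × 1 × 1 = 1 cut set(s).
Cooling jacket fails [AND]: one cut set from each child combined → 1 × 1 = 1 cut set(s).
Quench path lost [OR]: union of children's cut sets → 2 cut set(s).
Interlock chain lost [OR]: union of children's cut sets → 5 cut set(s).
Temperature loop lost [OR]: union of children's cut sets → 6 cut set(s).
Agitation branch lost [OR]: union of children's cut sets → 8 cut set(s).
Chemical batch overheats [OR]: union of children's cut sets → 11 cut set(s).

11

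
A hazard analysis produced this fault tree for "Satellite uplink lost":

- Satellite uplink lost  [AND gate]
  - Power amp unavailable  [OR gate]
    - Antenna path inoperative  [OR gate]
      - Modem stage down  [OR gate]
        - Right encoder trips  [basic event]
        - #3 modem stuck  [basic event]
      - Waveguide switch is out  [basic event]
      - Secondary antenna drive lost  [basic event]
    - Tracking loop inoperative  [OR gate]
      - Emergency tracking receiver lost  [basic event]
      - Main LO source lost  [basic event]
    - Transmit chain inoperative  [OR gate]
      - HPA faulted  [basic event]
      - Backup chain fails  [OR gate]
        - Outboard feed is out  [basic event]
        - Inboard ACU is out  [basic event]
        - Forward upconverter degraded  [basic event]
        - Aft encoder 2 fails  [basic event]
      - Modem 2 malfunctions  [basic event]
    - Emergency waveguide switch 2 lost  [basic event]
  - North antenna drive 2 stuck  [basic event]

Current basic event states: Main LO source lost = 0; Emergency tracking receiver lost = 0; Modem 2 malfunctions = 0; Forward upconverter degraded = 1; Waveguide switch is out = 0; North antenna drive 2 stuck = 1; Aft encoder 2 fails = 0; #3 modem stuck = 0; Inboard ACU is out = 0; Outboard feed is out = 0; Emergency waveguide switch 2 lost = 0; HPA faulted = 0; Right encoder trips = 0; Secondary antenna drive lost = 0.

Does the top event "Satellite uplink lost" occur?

Modem stage down [OR]: Right encoder trips=not, #3 modem stuck=not → no input occurs → does not occur.
Antenna path inoperative [OR]: Modem stage down=not, Waveguide switch is out=not, Secondary antenna drive lost=not → no input occurs → does not occur.
Tracking loop inoperative [OR]: Emergency tracking receiver lost=not, Main LO source lost=not → no input occurs → does not occur.
Backup chain fails [OR]: Outboard feed is out=not, Inboard ACU is out=not, Forward upconverter degraded=occurs, Aft encoder 2 fails=not → at least one input occurs → occurs.
Transmit chain inoperative [OR]: HPA faulted=not, Backup chain fails=occurs, Modem 2 malfunctions=not → at least one input occurs → occurs.
Power amp unavailable [OR]: Antenna path inoperative=not, Tracking loop inoperative=not, Transmit chain inoperative=occurs, Emergency waveguide switch 2 lost=not → at least one input occurs → occurs.
Satellite uplink lost [AND]: Power amp unavailable=occurs, North antenna drive 2 stuck=occurs → all inputs occur → occurs.

Yes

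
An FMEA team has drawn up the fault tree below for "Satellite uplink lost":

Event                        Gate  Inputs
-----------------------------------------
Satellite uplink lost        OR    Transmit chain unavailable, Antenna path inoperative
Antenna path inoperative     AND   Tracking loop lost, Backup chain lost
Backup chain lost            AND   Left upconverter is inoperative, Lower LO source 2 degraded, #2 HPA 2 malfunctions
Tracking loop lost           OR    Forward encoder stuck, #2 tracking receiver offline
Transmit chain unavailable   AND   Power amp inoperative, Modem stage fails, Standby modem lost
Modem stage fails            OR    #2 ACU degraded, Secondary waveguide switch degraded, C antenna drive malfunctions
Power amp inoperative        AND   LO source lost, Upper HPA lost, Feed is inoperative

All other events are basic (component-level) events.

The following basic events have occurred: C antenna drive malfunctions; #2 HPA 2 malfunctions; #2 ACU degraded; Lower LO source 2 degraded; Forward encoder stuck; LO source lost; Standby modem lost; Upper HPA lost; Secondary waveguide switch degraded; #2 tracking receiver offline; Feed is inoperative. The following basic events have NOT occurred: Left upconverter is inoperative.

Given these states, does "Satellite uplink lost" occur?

Yes

Power amp inoperative [AND]: LO source lost=occurs, Upper HPA lost=occurs, Feed is inoperative=occurs → all inputs occur → occurs.
Modem stage fails [OR]: #2 ACU degraded=occurs, Secondary waveguide switch degraded=occurs, C antenna drive malfunctions=occurs → at least one input occurs → occurs.
Transmit chain unavailable [AND]: Power amp inoperative=occurs, Modem stage fails=occurs, Standby modem lost=occurs → all inputs occur → occurs.
Tracking loop lost [OR]: Forward encoder stuck=occurs, #2 tracking receiver offline=occurs → at least one input occurs → occurs.
Backup chain lost [AND]: Left upconverter is inoperative=not, Lower LO source 2 degraded=occurs, #2 HPA 2 malfunctions=occurs → not all inputs occur → does not occur.
Antenna path inoperative [AND]: Tracking loop lost=occurs, Backup chain lost=not → not all inputs occur → does not occur.
Satellite uplink lost [OR]: Transmit chain unavailable=occurs, Antenna path inoperative=not → at least one input occurs → occurs.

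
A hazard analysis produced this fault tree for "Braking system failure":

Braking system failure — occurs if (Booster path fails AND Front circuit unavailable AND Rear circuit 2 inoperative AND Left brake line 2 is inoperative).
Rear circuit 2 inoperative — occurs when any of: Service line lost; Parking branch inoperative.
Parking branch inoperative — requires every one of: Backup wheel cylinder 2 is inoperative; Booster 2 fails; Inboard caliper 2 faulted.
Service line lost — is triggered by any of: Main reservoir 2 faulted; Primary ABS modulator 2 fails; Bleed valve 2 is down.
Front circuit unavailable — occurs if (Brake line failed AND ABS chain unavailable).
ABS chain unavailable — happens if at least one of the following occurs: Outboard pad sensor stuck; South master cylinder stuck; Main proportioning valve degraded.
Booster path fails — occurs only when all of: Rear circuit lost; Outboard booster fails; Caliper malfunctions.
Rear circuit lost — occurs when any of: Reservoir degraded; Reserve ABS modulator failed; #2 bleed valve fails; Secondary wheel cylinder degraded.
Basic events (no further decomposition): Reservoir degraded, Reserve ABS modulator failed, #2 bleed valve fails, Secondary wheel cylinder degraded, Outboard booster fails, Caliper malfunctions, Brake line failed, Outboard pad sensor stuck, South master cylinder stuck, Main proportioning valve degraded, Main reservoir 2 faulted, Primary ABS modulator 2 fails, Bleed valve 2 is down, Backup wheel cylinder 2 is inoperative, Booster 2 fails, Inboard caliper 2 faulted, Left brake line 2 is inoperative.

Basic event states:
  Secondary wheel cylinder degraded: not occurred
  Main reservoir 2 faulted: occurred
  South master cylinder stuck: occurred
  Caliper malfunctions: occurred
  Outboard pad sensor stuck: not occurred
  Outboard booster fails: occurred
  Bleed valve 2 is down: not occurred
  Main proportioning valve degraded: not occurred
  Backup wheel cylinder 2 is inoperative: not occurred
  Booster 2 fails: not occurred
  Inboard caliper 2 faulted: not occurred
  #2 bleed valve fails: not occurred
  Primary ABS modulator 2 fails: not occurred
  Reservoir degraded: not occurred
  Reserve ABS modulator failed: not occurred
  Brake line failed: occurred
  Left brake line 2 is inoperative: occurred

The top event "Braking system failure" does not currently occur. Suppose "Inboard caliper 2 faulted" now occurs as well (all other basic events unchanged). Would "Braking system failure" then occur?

Counterfactual: set "Inboard caliper 2 faulted" to occurred.
Rear circuit lost [OR]: Reservoir degraded=not, Reserve ABS modulator failed=not, #2 bleed valve fails=not, Secondary wheel cylinder degraded=not → no input occurs → does not occur.
Booster path fails [AND]: Rear circuit lost=not, Outboard booster fails=occurs, Caliper malfunctions=occurs → not all inputs occur → does not occur.
ABS chain unavailable [OR]: Outboard pad sensor stuck=not, South master cylinder stuck=occurs, Main proportioning valve degraded=not → at least one input occurs → occurs.
Front circuit unavailable [AND]: Brake line failed=occurs, ABS chain unavailable=occurs → all inputs occur → occurs.
Service line lost [OR]: Main reservoir 2 faulted=occurs, Primary ABS modulator 2 fails=not, Bleed valve 2 is down=not → at least one input occurs → occurs.
Parking branch inoperative [AND]: Backup wheel cylinder 2 is inoperative=not, Booster 2 fails=not, Inboard caliper 2 faulted=occurs → not all inputs occur → does not occur.
Rear circuit 2 inoperative [OR]: Service line lost=occurs, Parking branch inoperative=not → at least one input occurs → occurs.
Braking system failure [AND]: Booster path fails=not, Front circuit unavailable=occurs, Rear circuit 2 inoperative=occurs, Left brake line 2 is inoperative=occurs → not all inputs occur → does not occur.

No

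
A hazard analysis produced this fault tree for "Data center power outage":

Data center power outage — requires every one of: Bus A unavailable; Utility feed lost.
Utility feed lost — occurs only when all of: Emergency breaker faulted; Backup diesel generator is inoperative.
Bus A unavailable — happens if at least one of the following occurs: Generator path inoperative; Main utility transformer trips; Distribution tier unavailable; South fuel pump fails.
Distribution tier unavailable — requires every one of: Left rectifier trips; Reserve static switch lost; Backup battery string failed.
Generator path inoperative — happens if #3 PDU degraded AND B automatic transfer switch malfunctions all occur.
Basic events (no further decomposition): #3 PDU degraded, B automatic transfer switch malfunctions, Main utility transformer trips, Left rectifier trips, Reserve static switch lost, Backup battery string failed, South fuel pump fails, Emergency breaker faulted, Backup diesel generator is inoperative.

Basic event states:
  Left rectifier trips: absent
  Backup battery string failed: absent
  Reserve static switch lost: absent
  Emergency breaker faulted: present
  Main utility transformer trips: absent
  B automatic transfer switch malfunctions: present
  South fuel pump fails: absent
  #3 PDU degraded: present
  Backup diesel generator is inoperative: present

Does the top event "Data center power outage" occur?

Yes

Generator path inoperative [AND]: #3 PDU degraded=occurs, B automatic transfer switch malfunctions=occurs → all inputs occur → occurs.
Distribution tier unavailable [AND]: Left rectifier trips=not, Reserve static switch lost=not, Backup battery string failed=not → not all inputs occur → does not occur.
Bus A unavailable [OR]: Generator path inoperative=occurs, Main utility transformer trips=not, Distribution tier unavailable=not, South fuel pump fails=not → at least one input occurs → occurs.
Utility feed lost [AND]: Emergency breaker faulted=occurs, Backup diesel generator is inoperative=occurs → all inputs occur → occurs.
Data center power outage [AND]: Bus A unavailable=occurs, Utility feed lost=occurs → all inputs occur → occurs.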